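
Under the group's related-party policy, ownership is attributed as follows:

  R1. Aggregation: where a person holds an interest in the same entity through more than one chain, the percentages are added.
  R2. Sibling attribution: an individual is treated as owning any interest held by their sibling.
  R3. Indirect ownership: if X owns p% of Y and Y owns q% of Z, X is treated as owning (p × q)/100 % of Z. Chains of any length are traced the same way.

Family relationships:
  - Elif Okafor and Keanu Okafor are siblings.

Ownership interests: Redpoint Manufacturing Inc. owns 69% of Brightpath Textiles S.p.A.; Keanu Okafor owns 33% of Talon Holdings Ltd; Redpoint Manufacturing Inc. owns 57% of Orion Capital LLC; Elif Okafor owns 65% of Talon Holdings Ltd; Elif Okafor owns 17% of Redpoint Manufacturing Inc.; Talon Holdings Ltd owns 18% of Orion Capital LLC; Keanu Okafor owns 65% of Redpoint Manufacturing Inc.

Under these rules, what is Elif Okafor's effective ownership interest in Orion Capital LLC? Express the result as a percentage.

64.38%

By sibling attribution (R2), Elif Okafor is treated as also owning Keanu Okafor's interest in Talon Holdings Ltd, giving 65% + 33% = 98%.
By sibling attribution (R2), Elif Okafor is treated as also owning Keanu Okafor's interest in Redpoint Manufacturing Inc, giving 17% + 65% = 82%.
Chain via Talon Holdings Ltd (R3): 98% × 18% = 17.64% of Orion Capital LLC.
Chain via Redpoint Manufacturing Inc. (R3): 82% × 57% = 46.74% of Orion Capital LLC.
Aggregating (R1): 17.64% + 46.74% = 64.38%.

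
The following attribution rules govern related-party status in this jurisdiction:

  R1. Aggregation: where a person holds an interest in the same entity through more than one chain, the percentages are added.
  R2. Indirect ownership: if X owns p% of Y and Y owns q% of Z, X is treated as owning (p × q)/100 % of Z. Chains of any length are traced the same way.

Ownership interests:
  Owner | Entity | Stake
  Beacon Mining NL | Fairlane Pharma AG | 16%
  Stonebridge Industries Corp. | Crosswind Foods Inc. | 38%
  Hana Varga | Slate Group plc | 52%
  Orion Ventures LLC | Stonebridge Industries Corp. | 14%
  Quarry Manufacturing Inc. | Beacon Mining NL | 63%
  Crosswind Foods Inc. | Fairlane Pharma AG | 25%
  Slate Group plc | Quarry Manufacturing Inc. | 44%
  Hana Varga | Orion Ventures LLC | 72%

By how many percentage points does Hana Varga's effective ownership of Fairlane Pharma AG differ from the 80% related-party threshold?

76.736096

Chain via Orion Ventures LLC → Stonebridge Industries Corp. → Crosswind Foods Inc. (R2): 72% × 14% × 38% × 25% = 0.9576% of Fairlane Pharma AG.
Chain via Slate Group plc → Quarry Manufacturing Inc. → Beacon Mining NL (R2): 52% × 44% × 63% × 16% = 2.306304% of Fairlane Pharma AG.
Aggregating (R1): 0.9576% + 2.306304% = 3.263904%.
3.263904% falls short of the 80% threshold by 76.736096 percentage points.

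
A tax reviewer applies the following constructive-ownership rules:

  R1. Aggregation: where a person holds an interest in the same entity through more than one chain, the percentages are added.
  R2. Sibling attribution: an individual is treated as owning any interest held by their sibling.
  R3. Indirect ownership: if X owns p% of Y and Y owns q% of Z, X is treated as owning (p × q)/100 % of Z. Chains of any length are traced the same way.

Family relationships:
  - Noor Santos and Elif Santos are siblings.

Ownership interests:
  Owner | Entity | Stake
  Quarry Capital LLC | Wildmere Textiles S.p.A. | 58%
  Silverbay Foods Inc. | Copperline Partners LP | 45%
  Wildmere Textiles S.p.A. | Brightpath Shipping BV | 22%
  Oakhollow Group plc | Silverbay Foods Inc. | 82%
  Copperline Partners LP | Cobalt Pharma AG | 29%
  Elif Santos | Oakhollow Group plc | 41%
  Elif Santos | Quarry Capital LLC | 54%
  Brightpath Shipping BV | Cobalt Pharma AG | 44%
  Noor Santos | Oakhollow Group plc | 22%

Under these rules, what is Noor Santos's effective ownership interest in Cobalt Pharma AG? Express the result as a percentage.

9.773406%

By sibling attribution (R2), Noor Santos is treated as also owning Elif Santos's interest in Oakhollow Group plc, giving 22% + 41% = 63%.
By sibling attribution (R2), Noor Santos is treated as owning Elif Santos's 54% interest in Quarry Capital LLC.
Chain via Oakhollow Group plc → Silverbay Foods Inc. → Copperline Partners LP (R3): 63% × 82% × 45% × 29% = 6.74163% of Cobalt Pharma AG.
Chain via Quarry Capital LLC → Wildmere Textiles S.p.A. → Brightpath Shipping BV (R3): 54% × 58% × 22% × 44% = 3.031776% of Cobalt Pharma AG.
Aggregating (R1): 6.74163% + 3.031776% = 9.773406%.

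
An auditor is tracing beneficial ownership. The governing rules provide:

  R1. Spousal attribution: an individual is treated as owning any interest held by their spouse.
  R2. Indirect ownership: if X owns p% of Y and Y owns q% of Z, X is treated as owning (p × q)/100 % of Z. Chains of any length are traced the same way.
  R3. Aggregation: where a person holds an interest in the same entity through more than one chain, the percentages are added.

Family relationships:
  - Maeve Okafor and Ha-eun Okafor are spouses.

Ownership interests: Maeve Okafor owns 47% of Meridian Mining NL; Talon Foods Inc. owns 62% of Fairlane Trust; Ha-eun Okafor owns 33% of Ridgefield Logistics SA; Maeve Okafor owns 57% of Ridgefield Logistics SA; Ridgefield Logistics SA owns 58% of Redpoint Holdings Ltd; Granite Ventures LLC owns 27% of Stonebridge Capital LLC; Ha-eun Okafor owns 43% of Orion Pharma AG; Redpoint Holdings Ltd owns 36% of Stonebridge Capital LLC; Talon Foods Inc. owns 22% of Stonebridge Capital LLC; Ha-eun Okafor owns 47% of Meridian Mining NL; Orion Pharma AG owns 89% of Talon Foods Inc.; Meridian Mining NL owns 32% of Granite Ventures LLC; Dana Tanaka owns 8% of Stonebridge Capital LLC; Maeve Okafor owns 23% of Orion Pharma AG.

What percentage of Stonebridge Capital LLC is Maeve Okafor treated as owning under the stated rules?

39.8364%

By spousal attribution (R1), Maeve Okafor is treated as also owning Ha-eun Okafor's interest in Orion Pharma AG, giving 23% + 43% = 66%.
By spousal attribution (R1), Maeve Okafor is treated as also owning Ha-eun Okafor's interest in Ridgefield Logistics SA, giving 57% + 33% = 90%.
By spousal attribution (R1), Maeve Okafor is treated as also owning Ha-eun Okafor's interest in Meridian Mining NL, giving 47% + 47% = 94%.
Chain via Orion Pharma AG → Talon Foods Inc. (R2): 66% × 89% × 22% = 12.9228% of Stonebridge Capital LLC.
Chain via Ridgefield Logistics SA → Redpoint Holdings Ltd (R2): 90% × 58% × 36% = 18.792% of Stonebridge Capital LLC.
Chain via Meridian Mining NL → Granite Ventures LLC (R2): 94% × 32% × 27% = 8.1216% of Stonebridge Capital LLC.
Aggregating (R3): 12.9228% + 18.792% + 8.1216% = 39.8364%.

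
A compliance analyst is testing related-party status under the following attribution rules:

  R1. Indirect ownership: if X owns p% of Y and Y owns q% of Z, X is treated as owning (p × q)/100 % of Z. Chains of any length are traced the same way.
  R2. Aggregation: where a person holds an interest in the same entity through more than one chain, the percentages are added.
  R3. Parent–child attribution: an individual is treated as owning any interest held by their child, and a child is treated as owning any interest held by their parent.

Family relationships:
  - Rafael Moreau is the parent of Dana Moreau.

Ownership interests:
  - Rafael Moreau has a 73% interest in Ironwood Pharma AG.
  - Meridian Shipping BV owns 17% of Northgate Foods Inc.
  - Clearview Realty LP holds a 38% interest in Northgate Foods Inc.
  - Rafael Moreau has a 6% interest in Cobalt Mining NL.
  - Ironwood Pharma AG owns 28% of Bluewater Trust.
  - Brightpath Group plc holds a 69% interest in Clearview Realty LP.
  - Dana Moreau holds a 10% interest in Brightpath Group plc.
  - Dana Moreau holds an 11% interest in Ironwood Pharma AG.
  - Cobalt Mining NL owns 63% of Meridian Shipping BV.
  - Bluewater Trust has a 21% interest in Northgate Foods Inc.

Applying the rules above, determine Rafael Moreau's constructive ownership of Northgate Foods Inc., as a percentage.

By parent–child attribution (R3), Rafael Moreau is treated as also owning Dana Moreau's interest in Ironwood Pharma AG, giving 73% + 11% = 84%.
By parent–child attribution (R3), Rafael Moreau is treated as owning Dana Moreau's 10% interest in Brightpath Group plc.
Chain via Cobalt Mining NL → Meridian Shipping BV (R1): 6% × 63% × 17% = 0.6426% of Northgate Foods Inc.
Chain via Ironwood Pharma AG → Bluewater Trust (R1): 84% × 28% × 21% = 4.9392% of Northgate Foods Inc.
Chain via Brightpath Group plc → Clearview Realty LP (R1): 10% × 69% × 38% = 2.622% of Northgate Foods Inc.
Aggregating (R2): 0.6426% + 4.9392% + 2.622% = 8.2038%.

8.2038%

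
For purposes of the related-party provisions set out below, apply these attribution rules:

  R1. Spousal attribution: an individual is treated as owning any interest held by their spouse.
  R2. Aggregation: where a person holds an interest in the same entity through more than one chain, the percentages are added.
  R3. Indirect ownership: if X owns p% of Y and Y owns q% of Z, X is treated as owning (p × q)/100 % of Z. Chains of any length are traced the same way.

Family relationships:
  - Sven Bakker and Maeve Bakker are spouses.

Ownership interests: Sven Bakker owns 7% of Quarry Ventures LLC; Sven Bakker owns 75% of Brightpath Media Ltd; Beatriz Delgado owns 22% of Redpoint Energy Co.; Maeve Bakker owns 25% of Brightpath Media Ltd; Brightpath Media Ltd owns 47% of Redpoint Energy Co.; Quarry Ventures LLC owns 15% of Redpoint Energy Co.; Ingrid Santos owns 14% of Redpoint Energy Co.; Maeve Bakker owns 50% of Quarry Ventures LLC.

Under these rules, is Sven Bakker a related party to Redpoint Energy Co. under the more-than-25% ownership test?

Yes

By spousal attribution (R1), Sven Bakker is treated as also owning Maeve Bakker's interest in Brightpath Media Ltd, giving 75% + 25% = 100%.
By spousal attribution (R1), Sven Bakker is treated as also owning Maeve Bakker's interest in Quarry Ventures LLC, giving 7% + 50% = 57%.
Chain via Brightpath Media Ltd (R3): 100% × 47% = 47% of Redpoint Energy Co.
Chain via Quarry Ventures LLC (R3): 57% × 15% = 8.55% of Redpoint Energy Co.
Aggregating (R2): 47% + 8.55% = 55.55%.
55.55% exceeds the 25% threshold, so Sven is a related party to Redpoint Energy Co.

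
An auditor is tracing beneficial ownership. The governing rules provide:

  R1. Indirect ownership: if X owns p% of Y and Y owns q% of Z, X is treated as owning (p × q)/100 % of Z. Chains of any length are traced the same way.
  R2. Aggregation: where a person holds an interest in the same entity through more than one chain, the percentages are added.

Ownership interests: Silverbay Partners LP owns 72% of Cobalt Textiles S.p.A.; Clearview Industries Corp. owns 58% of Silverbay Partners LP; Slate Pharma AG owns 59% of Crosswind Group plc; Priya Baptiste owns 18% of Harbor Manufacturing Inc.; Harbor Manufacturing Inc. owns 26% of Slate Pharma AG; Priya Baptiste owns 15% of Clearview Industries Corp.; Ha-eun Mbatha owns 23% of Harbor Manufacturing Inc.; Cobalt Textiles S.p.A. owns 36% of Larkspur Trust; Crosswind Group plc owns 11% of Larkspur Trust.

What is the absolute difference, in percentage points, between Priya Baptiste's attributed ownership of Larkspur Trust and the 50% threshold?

Chain via Harbor Manufacturing Inc. → Slate Pharma AG → Crosswind Group plc (R1): 18% × 26% × 59% × 11% = 0.303732% of Larkspur Trust.
Chain via Clearview Industries Corp. → Silverbay Partners LP → Cobalt Textiles S.p.A. (R1): 15% × 58% × 72% × 36% = 2.25504% of Larkspur Trust.
Aggregating (R2): 0.303732% + 2.25504% = 2.558772%.
2.558772% falls short of the 50% threshold by 47.441228 percentage points.

47.441228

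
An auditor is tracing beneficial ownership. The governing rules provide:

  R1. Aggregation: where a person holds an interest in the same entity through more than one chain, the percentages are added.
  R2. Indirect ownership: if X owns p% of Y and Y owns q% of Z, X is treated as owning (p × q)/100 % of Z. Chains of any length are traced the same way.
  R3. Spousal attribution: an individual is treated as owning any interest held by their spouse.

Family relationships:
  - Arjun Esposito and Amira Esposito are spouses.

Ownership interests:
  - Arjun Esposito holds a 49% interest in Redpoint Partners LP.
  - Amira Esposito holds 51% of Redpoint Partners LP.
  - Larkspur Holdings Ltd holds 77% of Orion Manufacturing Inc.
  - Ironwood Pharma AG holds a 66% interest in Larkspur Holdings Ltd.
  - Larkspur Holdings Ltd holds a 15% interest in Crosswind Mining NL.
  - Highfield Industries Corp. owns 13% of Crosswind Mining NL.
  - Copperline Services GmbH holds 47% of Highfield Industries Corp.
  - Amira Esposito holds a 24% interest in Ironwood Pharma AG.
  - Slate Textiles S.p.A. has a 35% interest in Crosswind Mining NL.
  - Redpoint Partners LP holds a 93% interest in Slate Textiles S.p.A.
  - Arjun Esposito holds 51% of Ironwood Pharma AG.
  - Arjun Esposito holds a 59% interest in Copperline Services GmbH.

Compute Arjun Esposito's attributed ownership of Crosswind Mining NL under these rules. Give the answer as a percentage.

By spousal attribution (R3), Arjun Esposito is treated as also owning Amira Esposito's interest in Redpoint Partners LP, giving 49% + 51% = 100%.
By spousal attribution (R3), Arjun Esposito is treated as also owning Amira Esposito's interest in Ironwood Pharma AG, giving 51% + 24% = 75%.
Chain via Redpoint Partners LP → Slate Textiles S.p.A. (R2): 100% × 93% × 35% = 32.55% of Crosswind Mining NL.
Chain via Ironwood Pharma AG → Larkspur Holdings Ltd (R2): 75% × 66% × 15% = 7.425% of Crosswind Mining NL.
Chain via Copperline Services GmbH → Highfield Industries Corp. (R2): 59% × 47% × 13% = 3.6049% of Crosswind Mining NL.
Aggregating (R1): 32.55% + 7.425% + 3.6049% = 43.5799%.

43.5799%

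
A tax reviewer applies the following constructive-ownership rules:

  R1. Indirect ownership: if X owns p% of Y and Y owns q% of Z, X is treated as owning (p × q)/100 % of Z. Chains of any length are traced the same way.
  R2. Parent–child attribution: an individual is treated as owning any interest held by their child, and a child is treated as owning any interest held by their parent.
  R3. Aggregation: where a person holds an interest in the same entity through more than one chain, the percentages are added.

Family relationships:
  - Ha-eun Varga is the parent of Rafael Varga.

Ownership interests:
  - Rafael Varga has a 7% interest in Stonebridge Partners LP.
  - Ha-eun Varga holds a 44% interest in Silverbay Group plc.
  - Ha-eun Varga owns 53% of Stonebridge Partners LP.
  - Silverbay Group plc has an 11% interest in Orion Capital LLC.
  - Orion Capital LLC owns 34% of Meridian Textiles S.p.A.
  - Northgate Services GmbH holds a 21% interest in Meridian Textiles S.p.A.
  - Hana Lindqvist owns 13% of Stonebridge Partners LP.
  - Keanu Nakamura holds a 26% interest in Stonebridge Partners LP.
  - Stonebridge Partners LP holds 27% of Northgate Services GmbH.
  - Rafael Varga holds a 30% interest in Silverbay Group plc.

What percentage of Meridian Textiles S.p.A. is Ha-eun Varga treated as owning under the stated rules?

By parent–child attribution (R2), Ha-eun Varga is treated as also owning Rafael Varga's interest in Silverbay Group plc, giving 44% + 30% = 74%.
By parent–child attribution (R2), Ha-eun Varga is treated as also owning Rafael Varga's interest in Stonebridge Partners LP, giving 53% + 7% = 60%.
Chain via Silverbay Group plc → Orion Capital LLC (R1): 74% × 11% × 34% = 2.7676% of Meridian Textiles S.p.A.
Chain via Stonebridge Partners LP → Northgate Services GmbH (R1): 60% × 27% × 21% = 3.402% of Meridian Textiles S.p.A.
Aggregating (R3): 2.7676% + 3.402% = 6.1696%.

6.1696%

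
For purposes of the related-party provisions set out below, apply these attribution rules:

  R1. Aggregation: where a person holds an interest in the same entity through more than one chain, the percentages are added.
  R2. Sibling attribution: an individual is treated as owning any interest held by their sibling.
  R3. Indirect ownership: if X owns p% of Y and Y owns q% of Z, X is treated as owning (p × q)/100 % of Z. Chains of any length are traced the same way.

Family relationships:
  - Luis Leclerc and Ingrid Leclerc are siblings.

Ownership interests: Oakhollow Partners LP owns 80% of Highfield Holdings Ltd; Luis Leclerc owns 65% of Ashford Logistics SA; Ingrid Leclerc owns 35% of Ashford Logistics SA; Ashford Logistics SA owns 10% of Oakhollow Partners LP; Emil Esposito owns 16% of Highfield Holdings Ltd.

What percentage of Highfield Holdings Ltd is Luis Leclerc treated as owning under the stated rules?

8%

By sibling attribution (R2), Luis Leclerc is treated as also owning Ingrid Leclerc's interest in Ashford Logistics SA, giving 65% + 35% = 100%.
Chain via Ashford Logistics SA → Oakhollow Partners LP (R3): 100% × 10% × 80% = 8% of Highfield Holdings Ltd.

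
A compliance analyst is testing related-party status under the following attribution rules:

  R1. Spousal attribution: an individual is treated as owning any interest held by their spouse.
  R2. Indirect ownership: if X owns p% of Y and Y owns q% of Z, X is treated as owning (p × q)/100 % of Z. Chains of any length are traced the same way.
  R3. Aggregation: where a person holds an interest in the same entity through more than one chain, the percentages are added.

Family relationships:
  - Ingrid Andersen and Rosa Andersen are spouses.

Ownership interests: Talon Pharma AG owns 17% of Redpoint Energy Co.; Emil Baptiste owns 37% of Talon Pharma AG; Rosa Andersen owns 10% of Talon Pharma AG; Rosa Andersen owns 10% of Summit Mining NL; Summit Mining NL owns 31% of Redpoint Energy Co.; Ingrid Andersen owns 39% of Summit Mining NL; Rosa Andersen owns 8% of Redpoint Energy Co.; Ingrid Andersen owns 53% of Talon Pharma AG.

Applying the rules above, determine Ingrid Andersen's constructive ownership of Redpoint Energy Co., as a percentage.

33.9%

By spousal attribution (R1), Ingrid Andersen is treated as also owning Rosa Andersen's interest in Summit Mining NL, giving 39% + 10% = 49%.
By spousal attribution (R1), Ingrid Andersen is treated as also owning Rosa Andersen's interest in Talon Pharma AG, giving 53% + 10% = 63%.
By spousal attribution (R1), Ingrid Andersen is treated as owning Rosa Andersen's 8% interest in Redpoint Energy Co.
Chain via Summit Mining NL (R2): 49% × 31% = 15.19% of Redpoint Energy Co.
Chain via Talon Pharma AG (R2): 63% × 17% = 10.71% of Redpoint Energy Co.
Direct interest in Redpoint Energy Co: 8%.
Aggregating (R3): 15.19% + 10.71% + 8% = 33.9%.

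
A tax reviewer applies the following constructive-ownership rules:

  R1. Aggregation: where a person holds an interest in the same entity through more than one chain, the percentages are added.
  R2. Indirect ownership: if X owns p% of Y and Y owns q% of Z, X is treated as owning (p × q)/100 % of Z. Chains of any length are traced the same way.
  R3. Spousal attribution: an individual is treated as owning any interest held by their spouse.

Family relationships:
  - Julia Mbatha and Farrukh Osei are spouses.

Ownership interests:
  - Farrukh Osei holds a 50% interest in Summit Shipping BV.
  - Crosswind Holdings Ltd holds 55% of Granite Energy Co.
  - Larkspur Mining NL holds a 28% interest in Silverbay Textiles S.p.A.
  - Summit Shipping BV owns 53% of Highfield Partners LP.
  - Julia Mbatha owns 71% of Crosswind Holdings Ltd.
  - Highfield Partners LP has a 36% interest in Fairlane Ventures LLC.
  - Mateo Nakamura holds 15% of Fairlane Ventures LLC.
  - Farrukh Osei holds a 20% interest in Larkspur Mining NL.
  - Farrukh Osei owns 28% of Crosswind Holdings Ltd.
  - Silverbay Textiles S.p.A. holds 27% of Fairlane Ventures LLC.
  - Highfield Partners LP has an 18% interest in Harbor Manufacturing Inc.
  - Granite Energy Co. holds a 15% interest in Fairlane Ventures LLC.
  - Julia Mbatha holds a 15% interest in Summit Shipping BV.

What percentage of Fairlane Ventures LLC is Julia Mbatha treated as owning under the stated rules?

22.0815%

By spousal attribution (R3), Julia Mbatha is treated as also owning Farrukh Osei's interest in Crosswind Holdings Ltd, giving 71% + 28% = 99%.
By spousal attribution (R3), Julia Mbatha is treated as also owning Farrukh Osei's interest in Summit Shipping BV, giving 15% + 50% = 65%.
By spousal attribution (R3), Julia Mbatha is treated as owning Farrukh Osei's 20% interest in Larkspur Mining NL.
Chain via Crosswind Holdings Ltd → Granite Energy Co. (R2): 99% × 55% × 15% = 8.1675% of Fairlane Ventures LLC.
Chain via Summit Shipping BV → Highfield Partners LP (R2): 65% × 53% × 36% = 12.402% of Fairlane Ventures LLC.
Chain via Larkspur Mining NL → Silverbay Textiles S.p.A. (R2): 20% × 28% × 27% = 1.512% of Fairlane Ventures LLC.
Aggregating (R1): 8.1675% + 12.402% + 1.512% = 22.0815%.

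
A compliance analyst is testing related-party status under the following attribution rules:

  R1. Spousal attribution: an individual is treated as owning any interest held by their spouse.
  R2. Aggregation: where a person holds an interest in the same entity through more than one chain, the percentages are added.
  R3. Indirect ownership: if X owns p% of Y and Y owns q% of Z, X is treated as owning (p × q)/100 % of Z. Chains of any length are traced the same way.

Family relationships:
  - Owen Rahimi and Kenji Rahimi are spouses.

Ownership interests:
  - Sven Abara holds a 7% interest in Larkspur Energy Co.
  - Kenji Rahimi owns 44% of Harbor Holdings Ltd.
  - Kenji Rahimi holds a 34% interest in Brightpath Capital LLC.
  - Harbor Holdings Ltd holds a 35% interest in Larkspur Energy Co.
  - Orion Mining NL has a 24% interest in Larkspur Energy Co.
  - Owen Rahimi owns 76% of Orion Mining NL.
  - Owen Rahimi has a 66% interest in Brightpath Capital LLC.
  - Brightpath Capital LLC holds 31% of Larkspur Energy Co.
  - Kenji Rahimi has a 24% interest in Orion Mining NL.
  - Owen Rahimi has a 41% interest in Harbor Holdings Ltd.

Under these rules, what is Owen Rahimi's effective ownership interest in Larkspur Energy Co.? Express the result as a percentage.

By spousal attribution (R1), Owen Rahimi is treated as also owning Kenji Rahimi's interest in Orion Mining NL, giving 76% + 24% = 100%.
By spousal attribution (R1), Owen Rahimi is treated as also owning Kenji Rahimi's interest in Brightpath Capital LLC, giving 66% + 34% = 100%.
By spousal attribution (R1), Owen Rahimi is treated as also owning Kenji Rahimi's interest in Harbor Holdings Ltd, giving 41% + 44% = 85%.
Chain via Orion Mining NL (R3): 100% × 24% = 24% of Larkspur Energy Co.
Chain via Brightpath Capital LLC (R3): 100% × 31% = 31% of Larkspur Energy Co.
Chain via Harbor Holdings Ltd (R3): 85% × 35% = 29.75% of Larkspur Energy Co.
Aggregating (R2): 24% + 31% + 29.75% = 84.75%.

84.75%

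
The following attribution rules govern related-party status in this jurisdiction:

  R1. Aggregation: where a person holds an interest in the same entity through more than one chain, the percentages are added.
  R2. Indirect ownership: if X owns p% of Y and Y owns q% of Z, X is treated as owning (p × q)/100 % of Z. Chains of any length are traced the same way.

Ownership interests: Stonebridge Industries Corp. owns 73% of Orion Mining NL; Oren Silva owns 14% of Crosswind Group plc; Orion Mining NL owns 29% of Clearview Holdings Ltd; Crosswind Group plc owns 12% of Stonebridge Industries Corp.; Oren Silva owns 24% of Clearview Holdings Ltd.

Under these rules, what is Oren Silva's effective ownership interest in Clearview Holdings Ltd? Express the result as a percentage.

24.355656%

Chain via Crosswind Group plc → Stonebridge Industries Corp. → Orion Mining NL (R2): 14% × 12% × 73% × 29% = 0.355656% of Clearview Holdings Ltd.
Direct interest in Clearview Holdings Ltd: 24%.
Aggregating (R1): 0.355656% + 24% = 24.355656%.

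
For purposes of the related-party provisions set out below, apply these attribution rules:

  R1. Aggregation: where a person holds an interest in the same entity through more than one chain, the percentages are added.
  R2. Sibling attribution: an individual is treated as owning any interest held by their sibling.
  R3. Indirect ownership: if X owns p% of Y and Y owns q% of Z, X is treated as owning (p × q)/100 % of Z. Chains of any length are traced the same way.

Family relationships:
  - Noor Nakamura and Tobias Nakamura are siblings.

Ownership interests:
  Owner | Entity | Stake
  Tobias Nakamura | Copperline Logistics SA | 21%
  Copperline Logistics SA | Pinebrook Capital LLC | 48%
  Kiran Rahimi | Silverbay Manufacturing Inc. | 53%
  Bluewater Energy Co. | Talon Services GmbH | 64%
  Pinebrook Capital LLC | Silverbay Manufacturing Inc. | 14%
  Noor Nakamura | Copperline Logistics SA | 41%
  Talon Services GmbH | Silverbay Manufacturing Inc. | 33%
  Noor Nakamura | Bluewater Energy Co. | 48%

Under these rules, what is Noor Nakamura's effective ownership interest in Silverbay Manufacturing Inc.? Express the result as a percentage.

By sibling attribution (R2), Noor Nakamura is treated as also owning Tobias Nakamura's interest in Copperline Logistics SA, giving 41% + 21% = 62%.
Chain via Copperline Logistics SA → Pinebrook Capital LLC (R3): 62% × 48% × 14% = 4.1664% of Silverbay Manufacturing Inc.
Chain via Bluewater Energy Co. → Talon Services GmbH (R3): 48% × 64% × 33% = 10.1376% of Silverbay Manufacturing Inc.
Aggregating (R1): 4.1664% + 10.1376% = 14.304%.

14.304%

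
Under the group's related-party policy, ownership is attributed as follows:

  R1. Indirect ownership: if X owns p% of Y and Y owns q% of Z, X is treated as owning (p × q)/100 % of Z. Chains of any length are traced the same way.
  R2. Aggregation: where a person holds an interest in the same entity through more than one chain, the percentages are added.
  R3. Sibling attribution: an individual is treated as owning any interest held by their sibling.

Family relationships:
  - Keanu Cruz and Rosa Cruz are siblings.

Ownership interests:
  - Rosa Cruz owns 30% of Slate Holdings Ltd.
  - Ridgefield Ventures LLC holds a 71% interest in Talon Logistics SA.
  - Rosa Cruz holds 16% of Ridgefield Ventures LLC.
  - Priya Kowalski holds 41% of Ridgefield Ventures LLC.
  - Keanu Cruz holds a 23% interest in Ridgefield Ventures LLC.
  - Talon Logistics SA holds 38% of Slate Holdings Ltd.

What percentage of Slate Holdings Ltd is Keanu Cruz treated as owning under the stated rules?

By sibling attribution (R3), Keanu Cruz is treated as also owning Rosa Cruz's interest in Ridgefield Ventures LLC, giving 23% + 16% = 39%.
By sibling attribution (R3), Keanu Cruz is treated as owning Rosa Cruz's 30% interest in Slate Holdings Ltd.
Chain via Ridgefield Ventures LLC → Talon Logistics SA (R1): 39% × 71% × 38% = 10.5222% of Slate Holdings Ltd.
Direct interest in Slate Holdings Ltd: 30%.
Aggregating (R2): 10.5222% + 30% = 40.5222%.

40.5222%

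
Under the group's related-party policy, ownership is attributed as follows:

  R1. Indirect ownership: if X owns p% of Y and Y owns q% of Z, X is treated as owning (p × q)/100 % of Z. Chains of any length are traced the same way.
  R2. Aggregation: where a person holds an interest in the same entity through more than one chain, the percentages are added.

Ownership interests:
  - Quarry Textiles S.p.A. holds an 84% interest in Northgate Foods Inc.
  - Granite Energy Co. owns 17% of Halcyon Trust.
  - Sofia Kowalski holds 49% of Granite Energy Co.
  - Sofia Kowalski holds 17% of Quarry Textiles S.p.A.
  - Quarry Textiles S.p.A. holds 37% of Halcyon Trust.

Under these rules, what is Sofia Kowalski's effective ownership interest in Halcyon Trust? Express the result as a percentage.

14.62%

Chain via Granite Energy Co. (R1): 49% × 17% = 8.33% of Halcyon Trust.
Chain via Quarry Textiles S.p.A. (R1): 17% × 37% = 6.29% of Halcyon Trust.
Aggregating (R2): 8.33% + 6.29% = 14.62%.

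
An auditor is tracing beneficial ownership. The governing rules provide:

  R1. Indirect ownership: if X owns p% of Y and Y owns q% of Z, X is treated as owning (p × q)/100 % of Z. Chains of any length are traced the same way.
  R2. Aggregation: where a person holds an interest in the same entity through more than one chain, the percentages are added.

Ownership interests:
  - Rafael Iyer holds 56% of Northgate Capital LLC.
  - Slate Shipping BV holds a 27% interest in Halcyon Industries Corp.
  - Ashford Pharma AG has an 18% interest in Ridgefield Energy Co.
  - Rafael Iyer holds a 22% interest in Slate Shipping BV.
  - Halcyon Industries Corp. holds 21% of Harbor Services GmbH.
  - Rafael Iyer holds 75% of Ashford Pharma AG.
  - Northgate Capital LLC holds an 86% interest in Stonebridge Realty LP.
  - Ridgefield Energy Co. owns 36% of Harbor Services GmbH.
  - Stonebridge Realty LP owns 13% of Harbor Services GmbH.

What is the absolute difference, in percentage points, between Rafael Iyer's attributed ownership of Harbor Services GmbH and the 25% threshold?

Chain via Slate Shipping BV → Halcyon Industries Corp. (R1): 22% × 27% × 21% = 1.2474% of Harbor Services GmbH.
Chain via Northgate Capital LLC → Stonebridge Realty LP (R1): 56% × 86% × 13% = 6.2608% of Harbor Services GmbH.
Chain via Ashford Pharma AG → Ridgefield Energy Co. (R1): 75% × 18% × 36% = 4.86% of Harbor Services GmbH.
Aggregating (R2): 1.2474% + 6.2608% + 4.86% = 12.3682%.
12.3682% falls short of the 25% threshold by 12.6318 percentage points.

12.6318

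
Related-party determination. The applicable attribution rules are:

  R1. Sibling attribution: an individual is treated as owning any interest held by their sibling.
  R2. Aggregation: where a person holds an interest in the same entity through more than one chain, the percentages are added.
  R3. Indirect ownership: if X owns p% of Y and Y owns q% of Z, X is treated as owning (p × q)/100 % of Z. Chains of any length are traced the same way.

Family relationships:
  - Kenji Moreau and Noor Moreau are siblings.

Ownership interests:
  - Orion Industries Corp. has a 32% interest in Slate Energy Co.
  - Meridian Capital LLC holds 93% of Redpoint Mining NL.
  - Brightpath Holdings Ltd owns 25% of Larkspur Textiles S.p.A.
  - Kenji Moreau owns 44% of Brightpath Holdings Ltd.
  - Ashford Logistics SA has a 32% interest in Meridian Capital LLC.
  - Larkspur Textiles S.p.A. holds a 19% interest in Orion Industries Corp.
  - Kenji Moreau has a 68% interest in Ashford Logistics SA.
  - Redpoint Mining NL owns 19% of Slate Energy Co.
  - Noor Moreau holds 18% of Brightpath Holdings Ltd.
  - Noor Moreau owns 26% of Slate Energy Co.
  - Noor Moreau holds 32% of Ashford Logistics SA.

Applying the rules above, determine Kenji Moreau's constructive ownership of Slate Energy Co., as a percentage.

By sibling attribution (R1), Kenji Moreau is treated as also owning Noor Moreau's interest in Brightpath Holdings Ltd, giving 44% + 18% = 62%.
By sibling attribution (R1), Kenji Moreau is treated as also owning Noor Moreau's interest in Ashford Logistics SA, giving 68% + 32% = 100%.
By sibling attribution (R1), Kenji Moreau is treated as owning Noor Moreau's 26% interest in Slate Energy Co.
Chain via Brightpath Holdings Ltd → Larkspur Textiles S.p.A. → Orion Industries Corp. (R3): 62% × 25% × 19% × 32% = 0.9424% of Slate Energy Co.
Chain via Ashford Logistics SA → Meridian Capital LLC → Redpoint Mining NL (R3): 100% × 32% × 93% × 19% = 5.6544% of Slate Energy Co.
Direct interest in Slate Energy Co: 26%.
Aggregating (R2): 0.9424% + 5.6544% + 26% = 32.5968%.

32.5968%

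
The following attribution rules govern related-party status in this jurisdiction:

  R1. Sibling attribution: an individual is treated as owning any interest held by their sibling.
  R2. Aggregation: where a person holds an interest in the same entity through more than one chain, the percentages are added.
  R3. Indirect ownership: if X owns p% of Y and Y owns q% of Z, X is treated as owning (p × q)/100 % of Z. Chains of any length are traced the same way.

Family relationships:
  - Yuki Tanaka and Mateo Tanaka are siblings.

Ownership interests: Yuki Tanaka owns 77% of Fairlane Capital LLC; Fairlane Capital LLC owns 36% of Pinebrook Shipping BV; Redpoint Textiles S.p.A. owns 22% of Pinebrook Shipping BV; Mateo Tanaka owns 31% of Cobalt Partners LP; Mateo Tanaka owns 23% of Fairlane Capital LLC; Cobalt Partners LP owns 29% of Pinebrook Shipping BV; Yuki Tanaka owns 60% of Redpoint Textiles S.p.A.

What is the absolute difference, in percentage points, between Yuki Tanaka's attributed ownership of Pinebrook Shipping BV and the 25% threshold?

By sibling attribution (R1), Yuki Tanaka is treated as also owning Mateo Tanaka's interest in Fairlane Capital LLC, giving 77% + 23% = 100%.
By sibling attribution (R1), Yuki Tanaka is treated as owning Mateo Tanaka's 31% interest in Cobalt Partners LP.
Chain via Redpoint Textiles S.p.A. (R3): 60% × 22% = 13.2% of Pinebrook Shipping BV.
Chain via Fairlane Capital LLC (R3): 100% × 36% = 36% of Pinebrook Shipping BV.
Chain via Cobalt Partners LP (R3): 31% × 29% = 8.99% of Pinebrook Shipping BV.
Aggregating (R2): 13.2% + 36% + 8.99% = 58.19%.
58.19% exceeds the 25% threshold by 33.19 percentage points.

33.19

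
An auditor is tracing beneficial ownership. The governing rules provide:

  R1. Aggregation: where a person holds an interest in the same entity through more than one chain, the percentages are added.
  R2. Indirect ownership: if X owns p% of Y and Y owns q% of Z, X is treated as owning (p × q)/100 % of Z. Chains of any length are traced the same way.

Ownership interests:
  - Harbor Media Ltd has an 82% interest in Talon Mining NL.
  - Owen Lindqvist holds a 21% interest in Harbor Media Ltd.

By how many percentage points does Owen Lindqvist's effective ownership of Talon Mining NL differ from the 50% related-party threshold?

32.78

Chain via Harbor Media Ltd (R2): 21% × 82% = 17.22% of Talon Mining NL.
17.22% falls short of the 50% threshold by 32.78 percentage points.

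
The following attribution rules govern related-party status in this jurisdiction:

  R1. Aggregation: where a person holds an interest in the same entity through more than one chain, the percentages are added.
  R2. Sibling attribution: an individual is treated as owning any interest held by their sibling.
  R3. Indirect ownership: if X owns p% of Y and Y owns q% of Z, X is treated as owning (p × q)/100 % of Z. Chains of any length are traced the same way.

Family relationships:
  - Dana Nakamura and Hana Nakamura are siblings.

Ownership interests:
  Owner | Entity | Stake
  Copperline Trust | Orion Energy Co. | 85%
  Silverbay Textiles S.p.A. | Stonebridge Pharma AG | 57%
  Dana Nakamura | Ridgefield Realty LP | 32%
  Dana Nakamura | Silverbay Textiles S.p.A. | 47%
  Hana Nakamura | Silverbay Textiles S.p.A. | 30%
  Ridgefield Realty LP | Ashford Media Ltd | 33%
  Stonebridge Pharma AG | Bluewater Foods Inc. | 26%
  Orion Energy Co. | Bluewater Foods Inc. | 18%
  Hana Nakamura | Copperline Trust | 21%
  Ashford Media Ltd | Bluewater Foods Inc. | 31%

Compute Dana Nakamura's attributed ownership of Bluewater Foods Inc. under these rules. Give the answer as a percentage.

17.898%

By sibling attribution (R2), Dana Nakamura is treated as also owning Hana Nakamura's interest in Silverbay Textiles S.p.A, giving 47% + 30% = 77%.
By sibling attribution (R2), Dana Nakamura is treated as owning Hana Nakamura's 21% interest in Copperline Trust.
Chain via Silverbay Textiles S.p.A. → Stonebridge Pharma AG (R3): 77% × 57% × 26% = 11.4114% of Bluewater Foods Inc.
Chain via Ridgefield Realty LP → Ashford Media Ltd (R3): 32% × 33% × 31% = 3.2736% of Bluewater Foods Inc.
Chain via Copperline Trust → Orion Energy Co. (R3): 21% × 85% × 18% = 3.213% of Bluewater Foods Inc.
Aggregating (R1): 11.4114% + 3.2736% + 3.213% = 17.898%.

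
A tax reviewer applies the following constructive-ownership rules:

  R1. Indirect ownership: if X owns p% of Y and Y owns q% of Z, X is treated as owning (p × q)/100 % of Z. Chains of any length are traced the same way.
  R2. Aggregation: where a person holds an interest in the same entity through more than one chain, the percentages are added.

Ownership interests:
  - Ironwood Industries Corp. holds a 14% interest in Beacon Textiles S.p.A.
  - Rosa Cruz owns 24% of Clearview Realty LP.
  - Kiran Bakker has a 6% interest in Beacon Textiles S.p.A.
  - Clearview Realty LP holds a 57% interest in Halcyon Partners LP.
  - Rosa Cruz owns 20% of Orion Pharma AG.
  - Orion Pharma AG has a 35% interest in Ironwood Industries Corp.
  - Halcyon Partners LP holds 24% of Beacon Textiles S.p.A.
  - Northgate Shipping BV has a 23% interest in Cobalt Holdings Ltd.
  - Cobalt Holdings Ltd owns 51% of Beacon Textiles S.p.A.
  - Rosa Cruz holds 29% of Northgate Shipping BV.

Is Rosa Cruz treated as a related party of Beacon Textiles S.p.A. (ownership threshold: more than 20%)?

No

Chain via Orion Pharma AG → Ironwood Industries Corp. (R1): 20% × 35% × 14% = 0.98% of Beacon Textiles S.p.A.
Chain via Northgate Shipping BV → Cobalt Holdings Ltd (R1): 29% × 23% × 51% = 3.4017% of Beacon Textiles S.p.A.
Chain via Clearview Realty LP → Halcyon Partners LP (R1): 24% × 57% × 24% = 3.2832% of Beacon Textiles S.p.A.
Aggregating (R2): 0.98% + 3.4017% + 3.2832% = 7.6649%.
7.6649% does not exceed the 20% threshold, so Rosa is not a related party to Beacon Textiles S.p.A.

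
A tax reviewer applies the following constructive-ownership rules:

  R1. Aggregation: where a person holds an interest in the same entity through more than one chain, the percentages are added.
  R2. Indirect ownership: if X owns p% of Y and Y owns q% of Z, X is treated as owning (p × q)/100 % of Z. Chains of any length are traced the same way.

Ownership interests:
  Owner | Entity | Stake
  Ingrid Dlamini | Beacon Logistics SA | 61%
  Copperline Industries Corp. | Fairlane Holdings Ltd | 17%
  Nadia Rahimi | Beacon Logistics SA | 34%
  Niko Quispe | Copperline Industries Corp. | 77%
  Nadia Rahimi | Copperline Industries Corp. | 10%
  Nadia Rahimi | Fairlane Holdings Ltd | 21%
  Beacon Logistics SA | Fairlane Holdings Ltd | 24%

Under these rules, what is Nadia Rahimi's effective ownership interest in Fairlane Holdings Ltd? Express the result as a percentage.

Chain via Copperline Industries Corp. (R2): 10% × 17% = 1.7% of Fairlane Holdings Ltd.
Chain via Beacon Logistics SA (R2): 34% × 24% = 8.16% of Fairlane Holdings Ltd.
Direct interest in Fairlane Holdings Ltd: 21%.
Aggregating (R1): 1.7% + 8.16% + 21% = 30.86%.

30.86%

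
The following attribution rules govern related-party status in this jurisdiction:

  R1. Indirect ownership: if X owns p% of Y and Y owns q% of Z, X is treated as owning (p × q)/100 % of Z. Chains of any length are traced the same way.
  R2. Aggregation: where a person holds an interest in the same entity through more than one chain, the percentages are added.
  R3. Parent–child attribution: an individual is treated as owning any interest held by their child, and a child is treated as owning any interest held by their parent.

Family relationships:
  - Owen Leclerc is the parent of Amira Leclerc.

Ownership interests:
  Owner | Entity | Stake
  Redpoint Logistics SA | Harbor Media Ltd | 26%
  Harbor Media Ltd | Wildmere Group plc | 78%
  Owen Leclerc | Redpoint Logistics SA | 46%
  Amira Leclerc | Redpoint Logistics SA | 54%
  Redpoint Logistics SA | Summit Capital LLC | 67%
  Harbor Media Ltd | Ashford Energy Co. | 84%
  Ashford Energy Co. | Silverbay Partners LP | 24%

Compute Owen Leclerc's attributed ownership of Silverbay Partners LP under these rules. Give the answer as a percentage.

5.2416%

By parent–child attribution (R3), Owen Leclerc is treated as also owning Amira Leclerc's interest in Redpoint Logistics SA, giving 46% + 54% = 100%.
Chain via Redpoint Logistics SA → Harbor Media Ltd → Ashford Energy Co. (R1): 100% × 26% × 84% × 24% = 5.2416% of Silverbay Partners LP.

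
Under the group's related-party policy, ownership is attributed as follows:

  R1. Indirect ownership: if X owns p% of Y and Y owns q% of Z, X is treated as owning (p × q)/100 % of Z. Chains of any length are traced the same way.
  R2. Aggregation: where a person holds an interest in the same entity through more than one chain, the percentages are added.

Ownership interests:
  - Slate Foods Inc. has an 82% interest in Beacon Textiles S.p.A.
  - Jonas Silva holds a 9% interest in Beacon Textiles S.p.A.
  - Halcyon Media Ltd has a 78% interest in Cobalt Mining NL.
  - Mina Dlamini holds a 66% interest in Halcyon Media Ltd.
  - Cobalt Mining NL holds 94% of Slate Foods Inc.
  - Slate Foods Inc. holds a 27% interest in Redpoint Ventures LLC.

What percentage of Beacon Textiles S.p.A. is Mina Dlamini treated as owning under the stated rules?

39.680784%

Chain via Halcyon Media Ltd → Cobalt Mining NL → Slate Foods Inc. (R1): 66% × 78% × 94% × 82% = 39.680784% of Beacon Textiles S.p.A.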